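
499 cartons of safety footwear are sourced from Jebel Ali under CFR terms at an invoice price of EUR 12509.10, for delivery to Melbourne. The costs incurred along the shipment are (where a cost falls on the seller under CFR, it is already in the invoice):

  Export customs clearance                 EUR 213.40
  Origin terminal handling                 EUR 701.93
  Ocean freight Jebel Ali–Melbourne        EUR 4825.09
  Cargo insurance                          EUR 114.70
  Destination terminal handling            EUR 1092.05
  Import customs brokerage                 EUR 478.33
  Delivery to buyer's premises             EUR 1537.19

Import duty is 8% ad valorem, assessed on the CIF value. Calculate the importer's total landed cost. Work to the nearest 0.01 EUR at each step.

Total landed cost: EUR 16741.27

CFR: the seller pays costs through ocean freight to the destination port, but not insurance.
Already in the invoice (seller's account under CFR): export clearance, origin terminal, freight — exclude.
CIF value = CFR price + insurance = 12509.10 + 114.70 = 12623.80
Import duty = 12623.80 × 8% = 1009.90
Buyer bears: insurance 114.70 + destination terminal 1092.05 + brokerage 478.33 + delivery 1537.19 + duty 1009.90 = 4232.17
Landed cost = invoice 12509.10 + 4232.17 = 16741.27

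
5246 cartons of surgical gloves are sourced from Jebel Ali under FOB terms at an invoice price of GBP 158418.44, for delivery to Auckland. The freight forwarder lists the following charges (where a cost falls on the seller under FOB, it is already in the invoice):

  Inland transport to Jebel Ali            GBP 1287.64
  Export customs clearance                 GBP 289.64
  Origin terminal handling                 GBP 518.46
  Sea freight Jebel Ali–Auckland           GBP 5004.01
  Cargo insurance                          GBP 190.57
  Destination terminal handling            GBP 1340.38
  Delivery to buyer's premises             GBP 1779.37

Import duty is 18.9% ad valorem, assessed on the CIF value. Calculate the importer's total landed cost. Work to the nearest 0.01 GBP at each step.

Total landed cost: GBP 197655.63

FOB: the seller bears costs until goods are on board at the origin port; the buyer bears freight, insurance and all costs thereafter.
Already in the invoice (seller's account under FOB): inland to port, export clearance, origin terminal — exclude.
CIF value = FOB price + freight + insurance = 158418.44 + 5004.01 + 190.57 = 163613.02
Import duty = 163613.02 × 18.9% = 30922.86
Buyer bears: freight 5004.01 + insurance 190.57 + destination terminal 1340.38 + delivery 1779.37 + duty 30922.86 = 39237.19
Landed cost = invoice 158418.44 + 39237.19 = 197655.63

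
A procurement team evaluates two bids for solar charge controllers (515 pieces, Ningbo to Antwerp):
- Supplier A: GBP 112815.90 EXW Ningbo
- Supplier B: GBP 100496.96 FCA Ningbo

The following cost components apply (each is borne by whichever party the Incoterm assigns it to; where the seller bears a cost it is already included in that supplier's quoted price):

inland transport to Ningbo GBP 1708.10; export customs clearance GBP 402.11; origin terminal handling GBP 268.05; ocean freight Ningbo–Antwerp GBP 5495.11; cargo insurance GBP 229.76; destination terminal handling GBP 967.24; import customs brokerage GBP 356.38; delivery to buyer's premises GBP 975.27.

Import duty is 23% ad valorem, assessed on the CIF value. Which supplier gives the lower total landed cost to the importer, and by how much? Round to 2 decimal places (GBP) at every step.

Supplier A (EXW):
CIF value = EXW price + inland to port + export clearance + origin terminal + freight + insurance = 112815.90 + 1708.10 + 402.11 + 268.05 + 5495.11 + 229.76 = 120919.03
Import duty = 120919.03 × 23% = 27811.38
Buyer bears (A): 1708.10 + 402.11 + 268.05 + 5495.11 + 229.76 + 967.24 + 356.38 + 975.27 = 10402.02
Landed cost (A) = invoice 112815.90 + 10402.02 + duty 27811.38 = 151029.30
Supplier B (FCA):
CIF value = FCA price + origin terminal + freight + insurance = 100496.96 + 268.05 + 5495.11 + 229.76 = 106489.88
Import duty = 106489.88 × 23% = 24492.67
Buyer bears (B): 268.05 + 5495.11 + 229.76 + 967.24 + 356.38 + 975.27 = 8291.81
Landed cost (B) = invoice 100496.96 + 8291.81 + duty 24492.67 = 133281.44
Difference = |151029.30 − 133281.44| = 17747.86

Supplier B is cheaper by GBP 17747.86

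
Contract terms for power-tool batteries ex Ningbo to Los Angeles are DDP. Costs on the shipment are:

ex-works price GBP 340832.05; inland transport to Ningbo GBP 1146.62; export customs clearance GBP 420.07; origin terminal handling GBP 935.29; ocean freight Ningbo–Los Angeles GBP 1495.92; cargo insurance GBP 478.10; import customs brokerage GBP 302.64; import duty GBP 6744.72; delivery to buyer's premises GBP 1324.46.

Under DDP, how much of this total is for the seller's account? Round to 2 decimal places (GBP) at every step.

Seller's account: GBP 353679.87

DDP: the seller bears all costs including import duty.
Seller's account: goods 340832.05 + inland to port 1146.62 + export clearance 420.07 + origin terminal 935.29 + freight 1495.92 + insurance 478.10 + brokerage 302.64 + duty 6744.72 + delivery 1324.46 = 353679.87
Buyer's account: 0.00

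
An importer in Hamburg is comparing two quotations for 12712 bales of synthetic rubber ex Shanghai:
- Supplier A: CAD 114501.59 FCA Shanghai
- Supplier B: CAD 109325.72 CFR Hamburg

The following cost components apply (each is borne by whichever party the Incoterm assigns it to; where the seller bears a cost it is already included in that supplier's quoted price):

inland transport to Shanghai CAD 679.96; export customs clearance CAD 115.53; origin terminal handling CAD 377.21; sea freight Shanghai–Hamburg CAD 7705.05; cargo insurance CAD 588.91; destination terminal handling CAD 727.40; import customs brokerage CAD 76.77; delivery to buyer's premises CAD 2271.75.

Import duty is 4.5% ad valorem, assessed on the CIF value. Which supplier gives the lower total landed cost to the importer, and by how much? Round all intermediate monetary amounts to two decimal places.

Supplier B is cheaper by CAD 13854.74

Supplier A (FCA):
CIF value = FCA price + origin terminal + freight + insurance = 114501.59 + 377.21 + 7705.05 + 588.91 = 123172.76
Import duty = 123172.76 × 4.5% = 5542.77
Buyer bears (A): 377.21 + 7705.05 + 588.91 + 727.40 + 76.77 + 2271.75 = 11747.09
Landed cost (A) = invoice 114501.59 + 11747.09 + duty 5542.77 = 131791.45
Supplier B (CFR):
CIF value = CFR price + insurance = 109325.72 + 588.91 = 109914.63
Import duty = 109914.63 × 4.5% = 4946.16
Buyer bears (B): 588.91 + 727.40 + 76.77 + 2271.75 = 3664.83
Landed cost (B) = invoice 109325.72 + 3664.83 + duty 4946.16 = 117936.71
Difference = |131791.45 − 117936.71| = 13854.74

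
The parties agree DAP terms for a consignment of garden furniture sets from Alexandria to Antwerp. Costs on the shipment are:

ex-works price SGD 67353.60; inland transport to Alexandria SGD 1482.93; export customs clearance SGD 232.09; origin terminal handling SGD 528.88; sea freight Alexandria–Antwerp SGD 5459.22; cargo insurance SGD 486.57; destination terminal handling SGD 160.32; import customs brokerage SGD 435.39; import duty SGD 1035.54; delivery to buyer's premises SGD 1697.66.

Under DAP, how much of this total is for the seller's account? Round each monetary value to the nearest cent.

Seller's account: SGD 77401.27

DAP: the seller bears all costs to the named destination except import duty and clearance.
Seller's account: goods 67353.60 + inland to port 1482.93 + export clearance 232.09 + origin terminal 528.88 + freight 5459.22 + insurance 486.57 + destination terminal 160.32 + delivery 1697.66 = 77401.27
Buyer's account: brokerage 435.39 + duty 1035.54 = 1470.93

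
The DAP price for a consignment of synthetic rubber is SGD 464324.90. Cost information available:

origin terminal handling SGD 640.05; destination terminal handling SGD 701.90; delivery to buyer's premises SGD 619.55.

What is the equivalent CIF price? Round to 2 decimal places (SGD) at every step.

CIF price: SGD 463003.45

Not relevant to the conversion: origin terminal — on the seller under both DAP and CIF; already in the DAP price and stays in the CIF price.
From DAP to CIF, the seller no longer bears: destination terminal, delivery.
CIF price = 464324.90 − 701.90 − 619.55 = 463003.45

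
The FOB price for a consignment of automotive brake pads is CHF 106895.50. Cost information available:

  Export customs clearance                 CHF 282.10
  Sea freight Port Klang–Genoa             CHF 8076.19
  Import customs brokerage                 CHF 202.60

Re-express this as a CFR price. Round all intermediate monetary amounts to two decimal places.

Not relevant to the conversion: export clearance — on the seller under both FOB and CFR; already in the FOB price and stays in the CFR price. brokerage — on the buyer under both terms; not part of either seller's price.
From FOB to CFR, the seller additionally bears: freight.
CFR price = 106895.50 + 8076.19 = 114971.69

CFR price: CHF 114971.69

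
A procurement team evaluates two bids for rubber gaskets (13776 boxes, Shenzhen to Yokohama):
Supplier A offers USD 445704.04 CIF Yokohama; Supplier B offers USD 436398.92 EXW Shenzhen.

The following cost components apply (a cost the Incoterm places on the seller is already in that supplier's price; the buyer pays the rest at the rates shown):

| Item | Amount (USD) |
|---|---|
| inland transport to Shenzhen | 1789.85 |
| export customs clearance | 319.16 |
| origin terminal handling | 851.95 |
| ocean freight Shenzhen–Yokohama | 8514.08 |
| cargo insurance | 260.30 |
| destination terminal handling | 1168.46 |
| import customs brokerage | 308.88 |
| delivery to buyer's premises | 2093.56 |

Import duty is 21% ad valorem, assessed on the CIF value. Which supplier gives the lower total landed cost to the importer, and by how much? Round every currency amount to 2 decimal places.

Supplier A (CIF):
The CIF price already equals the CIF value: 445704.04
Import duty = 445704.04 × 21% = 93597.85
Buyer bears (A): 1168.46 + 308.88 + 2093.56 = 3570.90
Landed cost (A) = invoice 445704.04 + 3570.90 + duty 93597.85 = 542872.79
Supplier B (EXW):
CIF value = EXW price + inland to port + export clearance + origin terminal + freight + insurance = 436398.92 + 1789.85 + 319.16 + 851.95 + 8514.08 + 260.30 = 448134.26
Import duty = 448134.26 × 21% = 94108.19
Buyer bears (B): 1789.85 + 319.16 + 851.95 + 8514.08 + 260.30 + 1168.46 + 308.88 + 2093.56 = 15306.24
Landed cost (B) = invoice 436398.92 + 15306.24 + duty 94108.19 = 545813.35
Difference = |542872.79 − 545813.35| = 2940.56

Supplier A is cheaper by USD 2940.56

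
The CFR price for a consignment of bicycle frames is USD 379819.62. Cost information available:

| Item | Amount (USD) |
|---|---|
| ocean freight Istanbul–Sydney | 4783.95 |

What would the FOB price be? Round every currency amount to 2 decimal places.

FOB price: USD 375035.67

From CFR to FOB, the seller no longer bears: freight.
FOB price = 379819.62 − 4783.95 = 375035.67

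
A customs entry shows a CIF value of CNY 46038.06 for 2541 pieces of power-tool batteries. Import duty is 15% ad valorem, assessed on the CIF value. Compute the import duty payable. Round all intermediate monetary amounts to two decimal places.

Import duty = 46038.06 × 15% = 6905.71

Import duty: CNY 6905.71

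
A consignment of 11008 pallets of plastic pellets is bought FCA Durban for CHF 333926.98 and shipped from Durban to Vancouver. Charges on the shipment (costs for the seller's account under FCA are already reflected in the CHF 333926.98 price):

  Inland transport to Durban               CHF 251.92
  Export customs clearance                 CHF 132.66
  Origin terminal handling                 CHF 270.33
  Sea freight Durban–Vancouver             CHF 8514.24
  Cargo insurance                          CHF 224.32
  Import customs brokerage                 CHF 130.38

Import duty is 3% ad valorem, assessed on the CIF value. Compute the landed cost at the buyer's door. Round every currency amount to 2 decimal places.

Total landed cost: CHF 353354.33

FCA: the seller delivers export-cleared goods to the carrier; the buyer bears costs from that point.
Already in the invoice (seller's account under FCA): inland to port, export clearance — exclude.
CIF value = FCA price + origin terminal + freight + insurance = 333926.98 + 270.33 + 8514.24 + 224.32 = 342935.87
Import duty = 342935.87 × 3% = 10288.08
Buyer bears: origin terminal 270.33 + freight 8514.24 + insurance 224.32 + brokerage 130.38 + duty 10288.08 = 19427.35
Landed cost = invoice 333926.98 + 19427.35 = 353354.33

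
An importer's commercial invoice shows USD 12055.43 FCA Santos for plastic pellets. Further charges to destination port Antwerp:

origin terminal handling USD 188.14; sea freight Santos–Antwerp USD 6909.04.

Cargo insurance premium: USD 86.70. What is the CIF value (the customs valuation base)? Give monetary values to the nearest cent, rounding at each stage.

CIF = FCA price + pre-shipment costs + freight + insurance
CIF = 12055.43 + 188.14 + 6909.04 + 86.70 = 19239.31

CIF value: USD 19239.31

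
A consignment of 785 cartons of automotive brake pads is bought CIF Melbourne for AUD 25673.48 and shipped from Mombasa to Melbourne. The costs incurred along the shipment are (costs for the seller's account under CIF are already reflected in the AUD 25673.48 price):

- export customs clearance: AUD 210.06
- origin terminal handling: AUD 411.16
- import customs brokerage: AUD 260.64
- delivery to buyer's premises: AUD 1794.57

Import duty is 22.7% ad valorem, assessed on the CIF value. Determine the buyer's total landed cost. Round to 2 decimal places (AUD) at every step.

Total landed cost: AUD 33556.57

CIF: the seller pays costs through ocean freight and marine insurance to the destination port.
Already in the invoice (seller's account under CIF): export clearance, origin terminal — exclude.
The CIF price already equals the CIF value: 25673.48
Import duty = 25673.48 × 22.7% = 5827.88
Buyer bears: brokerage 260.64 + delivery 1794.57 + duty 5827.88 = 7883.09
Landed cost = invoice 25673.48 + 7883.09 = 33556.57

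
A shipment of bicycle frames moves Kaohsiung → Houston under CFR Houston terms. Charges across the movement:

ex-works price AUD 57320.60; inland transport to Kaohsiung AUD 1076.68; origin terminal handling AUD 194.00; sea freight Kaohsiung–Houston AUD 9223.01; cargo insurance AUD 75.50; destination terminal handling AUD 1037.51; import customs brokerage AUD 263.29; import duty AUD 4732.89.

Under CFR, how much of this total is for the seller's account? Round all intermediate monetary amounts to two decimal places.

CFR: the seller pays costs through ocean freight to the destination port, but not insurance.
Seller's account: goods 57320.60 + inland to port 1076.68 + origin terminal 194.00 + freight 9223.01 = 67814.29
Buyer's account: insurance 75.50 + destination terminal 1037.51 + brokerage 263.29 + duty 4732.89 = 6109.19

Seller's account: AUD 67814.29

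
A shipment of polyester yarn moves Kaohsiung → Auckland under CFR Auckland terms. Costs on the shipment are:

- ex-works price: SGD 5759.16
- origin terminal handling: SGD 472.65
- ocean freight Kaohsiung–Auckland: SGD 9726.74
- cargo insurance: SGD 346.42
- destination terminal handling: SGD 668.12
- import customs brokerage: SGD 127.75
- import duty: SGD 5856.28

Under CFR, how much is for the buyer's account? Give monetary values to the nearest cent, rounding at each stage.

Buyer's account: SGD 6998.57

CFR: the seller pays costs through ocean freight to the destination port, but not insurance.
Seller's account: goods 5759.16 + origin terminal 472.65 + freight 9726.74 = 15958.55
Buyer's account: insurance 346.42 + destination terminal 668.12 + brokerage 127.75 + duty 5856.28 = 6998.57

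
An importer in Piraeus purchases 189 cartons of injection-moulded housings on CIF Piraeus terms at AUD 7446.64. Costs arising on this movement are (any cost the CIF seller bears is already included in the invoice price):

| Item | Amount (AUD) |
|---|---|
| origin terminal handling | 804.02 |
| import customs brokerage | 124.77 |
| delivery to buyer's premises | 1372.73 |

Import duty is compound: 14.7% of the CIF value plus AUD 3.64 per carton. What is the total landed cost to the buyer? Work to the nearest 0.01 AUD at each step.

Total landed cost: AUD 10726.76

CIF: the seller pays costs through ocean freight and marine insurance to the destination port.
Already in the invoice (seller's account under CIF): origin terminal — exclude.
The CIF price already equals the CIF value: 7446.64
Ad valorem component: 7446.64 × 14.7% = 1094.66
Specific component: 189 × 3.64 = 687.96
Import duty = 1094.66 + 687.96 = 1782.62
Buyer bears: brokerage 124.77 + delivery 1372.73 + duty 1782.62 = 3280.12
Landed cost = invoice 7446.64 + 3280.12 = 10726.76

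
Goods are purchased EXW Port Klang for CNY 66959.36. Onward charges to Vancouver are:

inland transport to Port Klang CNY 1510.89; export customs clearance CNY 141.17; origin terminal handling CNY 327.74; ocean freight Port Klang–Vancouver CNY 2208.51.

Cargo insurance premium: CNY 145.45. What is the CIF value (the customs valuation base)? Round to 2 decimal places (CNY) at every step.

CIF value: CNY 71293.12

CIF = EXW price + pre-shipment costs + freight + insurance
CIF = 66959.36 + 1510.89 + 141.17 + 327.74 + 2208.51 + 145.45 = 71293.12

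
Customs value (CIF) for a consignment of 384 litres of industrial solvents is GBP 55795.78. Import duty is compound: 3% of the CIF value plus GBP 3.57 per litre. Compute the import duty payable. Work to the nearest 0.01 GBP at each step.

Import duty: GBP 3044.75

Ad valorem component: 55795.78 × 3% = 1673.87
Specific component: 384 × 3.57 = 1370.88
Import duty = 1673.87 + 1370.88 = 3044.75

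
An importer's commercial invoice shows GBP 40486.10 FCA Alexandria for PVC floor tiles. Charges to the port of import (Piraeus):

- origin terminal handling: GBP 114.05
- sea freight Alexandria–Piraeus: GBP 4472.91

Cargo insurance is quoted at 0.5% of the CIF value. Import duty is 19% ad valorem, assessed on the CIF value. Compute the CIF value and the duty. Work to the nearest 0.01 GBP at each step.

Let C be the CIF value. C = FCA price + pre-shipment costs + freight + 0.5% × C
C − 0.5% × C = 40486.10 + 114.05 + 4472.91
0.995 × C = 45073.06
C = 45073.06 / 0.995 = 45299.56
Insurance premium = 0.5% × 45299.56 = 226.50
Import duty = 45299.56 × 19% = 8606.92

CIF value: GBP 45299.56; import duty: GBP 8606.92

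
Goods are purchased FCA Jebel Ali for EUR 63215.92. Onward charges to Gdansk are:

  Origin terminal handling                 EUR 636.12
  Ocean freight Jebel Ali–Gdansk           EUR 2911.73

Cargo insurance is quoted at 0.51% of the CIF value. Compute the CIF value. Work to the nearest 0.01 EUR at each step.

CIF value: EUR 67106.01

Let C be the CIF value. C = FCA price + pre-shipment costs + freight + 0.51% × C
C − 0.51% × C = 63215.92 + 636.12 + 2911.73
0.9949 × C = 66763.77
C = 66763.77 / 0.9949 = 67106.01
Insurance premium = 0.51% × 67106.01 = 342.24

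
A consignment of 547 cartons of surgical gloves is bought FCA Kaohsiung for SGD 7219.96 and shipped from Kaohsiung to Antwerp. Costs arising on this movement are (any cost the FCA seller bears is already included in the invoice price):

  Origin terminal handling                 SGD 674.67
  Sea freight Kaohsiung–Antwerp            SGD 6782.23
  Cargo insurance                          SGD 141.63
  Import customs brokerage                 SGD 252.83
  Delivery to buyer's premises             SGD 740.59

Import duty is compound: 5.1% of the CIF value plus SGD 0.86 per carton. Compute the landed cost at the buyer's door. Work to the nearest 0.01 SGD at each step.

Total landed cost: SGD 17038.07

FCA: the seller delivers export-cleared goods to the carrier; the buyer bears costs from that point.
CIF value = FCA price + origin terminal + freight + insurance = 7219.96 + 674.67 + 6782.23 + 141.63 = 14818.49
Ad valorem component: 14818.49 × 5.1% = 755.74
Specific component: 547 × 0.86 = 470.42
Import duty = 755.74 + 470.42 = 1226.16
Buyer bears: origin terminal 674.67 + freight 6782.23 + insurance 141.63 + brokerage 252.83 + delivery 740.59 + duty 1226.16 = 9818.11
Landed cost = invoice 7219.96 + 9818.11 = 17038.07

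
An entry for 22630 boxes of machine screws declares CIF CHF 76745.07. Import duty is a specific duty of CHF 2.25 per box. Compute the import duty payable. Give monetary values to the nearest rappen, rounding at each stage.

Import duty = 22630 × 2.25 = 50917.50

Import duty: CHF 50917.50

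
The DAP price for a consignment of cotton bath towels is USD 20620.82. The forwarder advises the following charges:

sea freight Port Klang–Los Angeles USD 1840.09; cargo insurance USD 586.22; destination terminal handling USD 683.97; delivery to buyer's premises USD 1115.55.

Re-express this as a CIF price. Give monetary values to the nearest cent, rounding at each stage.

CIF price: USD 18821.30

Not relevant to the conversion: insurance, freight — on the seller under both DAP and CIF; already in the DAP price and stays in the CIF price.
From DAP to CIF, the seller no longer bears: destination terminal, delivery.
CIF price = 20620.82 − 683.97 − 1115.55 = 18821.30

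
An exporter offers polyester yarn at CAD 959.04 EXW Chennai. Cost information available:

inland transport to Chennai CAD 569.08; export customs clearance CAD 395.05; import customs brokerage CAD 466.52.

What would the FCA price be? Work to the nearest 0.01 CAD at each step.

Not relevant to the conversion: brokerage — on the buyer under both terms; not part of either seller's price.
From EXW to FCA, the seller additionally bears: inland to port, export clearance.
FCA price = 959.04 + 569.08 + 395.05 = 1923.17

FCA price: CAD 1923.17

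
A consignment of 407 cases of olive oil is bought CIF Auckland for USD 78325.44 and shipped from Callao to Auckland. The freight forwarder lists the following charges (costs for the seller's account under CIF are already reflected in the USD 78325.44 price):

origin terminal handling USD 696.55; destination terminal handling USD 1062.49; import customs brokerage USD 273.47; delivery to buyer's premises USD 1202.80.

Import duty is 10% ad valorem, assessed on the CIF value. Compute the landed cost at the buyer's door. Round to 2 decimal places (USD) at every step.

Total landed cost: USD 88696.74

CIF: the seller pays costs through ocean freight and marine insurance to the destination port.
Already in the invoice (seller's account under CIF): origin terminal — exclude.
The CIF price already equals the CIF value: 78325.44
Import duty = 78325.44 × 10% = 7832.54
Buyer bears: destination terminal 1062.49 + brokerage 273.47 + delivery 1202.80 + duty 7832.54 = 10371.30
Landed cost = invoice 78325.44 + 10371.30 = 88696.74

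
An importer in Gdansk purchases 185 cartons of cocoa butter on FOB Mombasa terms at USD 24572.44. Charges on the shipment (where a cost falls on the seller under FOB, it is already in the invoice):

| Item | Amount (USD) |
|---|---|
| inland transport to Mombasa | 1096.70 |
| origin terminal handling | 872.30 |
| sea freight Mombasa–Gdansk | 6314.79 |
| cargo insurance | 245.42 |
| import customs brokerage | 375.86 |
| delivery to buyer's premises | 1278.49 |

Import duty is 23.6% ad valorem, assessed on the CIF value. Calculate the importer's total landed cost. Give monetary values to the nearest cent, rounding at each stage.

FOB: the seller bears costs until goods are on board at the origin port; the buyer bears freight, insurance and all costs thereafter.
Already in the invoice (seller's account under FOB): inland to port, origin terminal — exclude.
CIF value = FOB price + freight + insurance = 24572.44 + 6314.79 + 245.42 = 31132.65
Import duty = 31132.65 × 23.6% = 7347.31
Buyer bears: freight 6314.79 + insurance 245.42 + brokerage 375.86 + delivery 1278.49 + duty 7347.31 = 15561.87
Landed cost = invoice 24572.44 + 15561.87 = 40134.31

Total landed cost: USD 40134.31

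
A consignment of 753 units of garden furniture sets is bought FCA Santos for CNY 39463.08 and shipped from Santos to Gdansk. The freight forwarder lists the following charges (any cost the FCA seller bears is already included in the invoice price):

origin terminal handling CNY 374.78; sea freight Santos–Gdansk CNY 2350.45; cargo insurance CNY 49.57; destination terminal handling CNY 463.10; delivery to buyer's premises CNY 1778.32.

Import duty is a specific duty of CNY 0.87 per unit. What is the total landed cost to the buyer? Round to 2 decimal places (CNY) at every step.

FCA: the seller delivers export-cleared goods to the carrier; the buyer bears costs from that point.
CIF value = FCA price + origin terminal + freight + insurance = 39463.08 + 374.78 + 2350.45 + 49.57 = 42237.88
Import duty = 753 × 0.87 = 655.11
Buyer bears: origin terminal 374.78 + freight 2350.45 + insurance 49.57 + destination terminal 463.10 + delivery 1778.32 + duty 655.11 = 5671.33
Landed cost = invoice 39463.08 + 5671.33 = 45134.41

Total landed cost: CNY 45134.41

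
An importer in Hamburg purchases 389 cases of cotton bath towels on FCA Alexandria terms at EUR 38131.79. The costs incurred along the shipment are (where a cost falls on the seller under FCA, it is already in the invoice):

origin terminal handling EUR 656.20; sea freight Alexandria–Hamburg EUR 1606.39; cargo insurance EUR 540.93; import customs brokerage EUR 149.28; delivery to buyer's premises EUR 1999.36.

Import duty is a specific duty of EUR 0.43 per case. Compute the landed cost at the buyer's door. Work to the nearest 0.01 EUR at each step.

FCA: the seller delivers export-cleared goods to the carrier; the buyer bears costs from that point.
CIF value = FCA price + origin terminal + freight + insurance = 38131.79 + 656.20 + 1606.39 + 540.93 = 40935.31
Import duty = 389 × 0.43 = 167.27
Buyer bears: origin terminal 656.20 + freight 1606.39 + insurance 540.93 + brokerage 149.28 + delivery 1999.36 + duty 167.27 = 5119.43
Landed cost = invoice 38131.79 + 5119.43 = 43251.22

Total landed cost: EUR 43251.22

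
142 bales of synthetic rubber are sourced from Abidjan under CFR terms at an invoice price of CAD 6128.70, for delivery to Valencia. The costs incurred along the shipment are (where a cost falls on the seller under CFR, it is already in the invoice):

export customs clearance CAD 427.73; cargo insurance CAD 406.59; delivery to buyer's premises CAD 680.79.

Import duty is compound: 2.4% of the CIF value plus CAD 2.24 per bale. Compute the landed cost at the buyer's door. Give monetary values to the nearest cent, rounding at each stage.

CFR: the seller pays costs through ocean freight to the destination port, but not insurance.
Already in the invoice (seller's account under CFR): export clearance — exclude.
CIF value = CFR price + insurance = 6128.70 + 406.59 = 6535.29
Ad valorem component: 6535.29 × 2.4% = 156.85
Specific component: 142 × 2.24 = 318.08
Import duty = 156.85 + 318.08 = 474.93
Buyer bears: insurance 406.59 + delivery 680.79 + duty 474.93 = 1562.31
Landed cost = invoice 6128.70 + 1562.31 = 7691.01

Total landed cost: CAD 7691.01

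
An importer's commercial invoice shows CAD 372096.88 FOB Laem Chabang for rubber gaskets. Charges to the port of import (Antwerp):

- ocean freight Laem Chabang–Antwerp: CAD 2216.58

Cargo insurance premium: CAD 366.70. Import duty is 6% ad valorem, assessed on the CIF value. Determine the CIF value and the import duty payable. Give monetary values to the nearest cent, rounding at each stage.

CIF value: CAD 374680.16; import duty: CAD 22480.81

CIF = FOB price + freight + insurance
CIF = 372096.88 + 2216.58 + 366.70 = 374680.16
Import duty = 374680.16 × 6% = 22480.81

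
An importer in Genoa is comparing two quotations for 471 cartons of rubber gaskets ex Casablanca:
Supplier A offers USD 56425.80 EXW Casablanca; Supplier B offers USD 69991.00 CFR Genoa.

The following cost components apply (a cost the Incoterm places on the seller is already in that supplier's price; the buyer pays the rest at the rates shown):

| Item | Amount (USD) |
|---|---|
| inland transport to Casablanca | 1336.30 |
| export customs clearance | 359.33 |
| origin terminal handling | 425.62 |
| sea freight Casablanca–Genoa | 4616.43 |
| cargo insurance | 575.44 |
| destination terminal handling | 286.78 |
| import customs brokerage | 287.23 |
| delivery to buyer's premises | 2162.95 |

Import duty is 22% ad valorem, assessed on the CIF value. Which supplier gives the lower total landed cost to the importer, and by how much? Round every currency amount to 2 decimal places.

Supplier A (EXW):
CIF value = EXW price + inland to port + export clearance + origin terminal + freight + insurance = 56425.80 + 1336.30 + 359.33 + 425.62 + 4616.43 + 575.44 = 63738.92
Import duty = 63738.92 × 22% = 14022.56
Buyer bears (A): 1336.30 + 359.33 + 425.62 + 4616.43 + 575.44 + 286.78 + 287.23 + 2162.95 = 10050.08
Landed cost (A) = invoice 56425.80 + 10050.08 + duty 14022.56 = 80498.44
Supplier B (CFR):
CIF value = CFR price + insurance = 69991.00 + 575.44 = 70566.44
Import duty = 70566.44 × 22% = 15524.62
Buyer bears (B): 575.44 + 286.78 + 287.23 + 2162.95 = 3312.40
Landed cost (B) = invoice 69991.00 + 3312.40 + duty 15524.62 = 88828.02
Difference = |80498.44 − 88828.02| = 8329.58

Supplier A is cheaper by USD 8329.58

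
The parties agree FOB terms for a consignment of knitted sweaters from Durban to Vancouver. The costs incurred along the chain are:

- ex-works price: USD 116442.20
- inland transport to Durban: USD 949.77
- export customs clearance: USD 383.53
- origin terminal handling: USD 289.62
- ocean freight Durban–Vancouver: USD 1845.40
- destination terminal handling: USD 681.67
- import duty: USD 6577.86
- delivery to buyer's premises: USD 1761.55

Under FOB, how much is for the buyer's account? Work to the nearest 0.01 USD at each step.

FOB: the seller bears costs until goods are on board at the origin port; the buyer bears freight, insurance and all costs thereafter.
Seller's account: goods 116442.20 + inland to port 949.77 + export clearance 383.53 + origin terminal 289.62 = 118065.12
Buyer's account: freight 1845.40 + destination terminal 681.67 + duty 6577.86 + delivery 1761.55 = 10866.48

Buyer's account: USD 10866.48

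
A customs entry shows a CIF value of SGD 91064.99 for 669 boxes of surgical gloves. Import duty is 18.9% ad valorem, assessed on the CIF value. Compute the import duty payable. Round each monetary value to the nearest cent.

Import duty: SGD 17211.28

Import duty = 91064.99 × 18.9% = 17211.28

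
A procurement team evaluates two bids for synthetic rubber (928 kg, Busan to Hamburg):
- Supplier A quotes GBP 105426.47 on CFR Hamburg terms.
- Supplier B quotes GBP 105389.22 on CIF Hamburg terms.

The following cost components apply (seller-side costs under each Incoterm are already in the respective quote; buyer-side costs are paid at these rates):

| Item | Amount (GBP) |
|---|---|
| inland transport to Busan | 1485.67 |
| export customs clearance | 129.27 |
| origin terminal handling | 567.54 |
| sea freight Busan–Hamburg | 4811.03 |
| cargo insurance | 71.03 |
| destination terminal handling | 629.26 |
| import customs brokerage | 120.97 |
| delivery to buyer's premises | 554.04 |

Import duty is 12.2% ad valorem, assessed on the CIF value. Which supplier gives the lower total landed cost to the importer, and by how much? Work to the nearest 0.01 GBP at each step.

Supplier A (CFR):
CIF value = CFR price + insurance = 105426.47 + 71.03 = 105497.50
Import duty = 105497.50 × 12.2% = 12870.70
Buyer bears (A): 71.03 + 629.26 + 120.97 + 554.04 = 1375.30
Landed cost (A) = invoice 105426.47 + 1375.30 + duty 12870.70 = 119672.47
Supplier B (CIF):
The CIF price already equals the CIF value: 105389.22
Import duty = 105389.22 × 12.2% = 12857.48
Buyer bears (B): 629.26 + 120.97 + 554.04 = 1304.27
Landed cost (B) = invoice 105389.22 + 1304.27 + duty 12857.48 = 119550.97
Difference = |119672.47 − 119550.97| = 121.50

Supplier B is cheaper by GBP 121.50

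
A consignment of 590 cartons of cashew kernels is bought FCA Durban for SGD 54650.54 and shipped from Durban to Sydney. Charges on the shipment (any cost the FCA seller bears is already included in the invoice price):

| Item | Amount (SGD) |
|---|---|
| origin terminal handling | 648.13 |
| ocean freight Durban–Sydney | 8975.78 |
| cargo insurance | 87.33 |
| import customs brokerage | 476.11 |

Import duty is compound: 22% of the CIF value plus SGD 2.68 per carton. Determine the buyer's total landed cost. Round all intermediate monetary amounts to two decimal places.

Total landed cost: SGD 80578.68

FCA: the seller delivers export-cleared goods to the carrier; the buyer bears costs from that point.
CIF value = FCA price + origin terminal + freight + insurance = 54650.54 + 648.13 + 8975.78 + 87.33 = 64361.78
Ad valorem component: 64361.78 × 22% = 14159.59
Specific component: 590 × 2.68 = 1581.20
Import duty = 14159.59 + 1581.20 = 15740.79
Buyer bears: origin terminal 648.13 + freight 8975.78 + insurance 87.33 + brokerage 476.11 + duty 15740.79 = 25928.14
Landed cost = invoice 54650.54 + 25928.14 = 80578.68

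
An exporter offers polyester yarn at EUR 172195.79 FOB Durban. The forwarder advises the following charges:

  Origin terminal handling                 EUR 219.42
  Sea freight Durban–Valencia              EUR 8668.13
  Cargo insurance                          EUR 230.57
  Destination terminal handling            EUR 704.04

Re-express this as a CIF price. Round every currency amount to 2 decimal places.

Not relevant to the conversion: origin terminal — on the seller under both FOB and CIF; already in the FOB price and stays in the CIF price. destination terminal — on the buyer under both terms; not part of either seller's price.
From FOB to CIF, the seller additionally bears: freight, insurance.
CIF price = 172195.79 + 8668.13 + 230.57 = 181094.49

CIF price: EUR 181094.49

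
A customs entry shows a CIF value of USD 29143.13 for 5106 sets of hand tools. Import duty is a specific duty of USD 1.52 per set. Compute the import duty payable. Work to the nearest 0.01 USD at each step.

Import duty = 5106 × 1.52 = 7761.12

Import duty: USD 7761.12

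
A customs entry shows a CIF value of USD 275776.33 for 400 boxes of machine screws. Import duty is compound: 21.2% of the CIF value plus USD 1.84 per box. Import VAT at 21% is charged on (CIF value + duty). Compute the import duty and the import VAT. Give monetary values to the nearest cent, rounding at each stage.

Import duty: USD 59200.58; import VAT: USD 70345.15

Ad valorem component: 275776.33 × 21.2% = 58464.58
Specific component: 400 × 1.84 = 736.00
Import duty = 58464.58 + 736.00 = 59200.58
VAT base = CIF + duty = 275776.33 + 59200.58 = 334976.91
Import VAT = 334976.91 × 21% = 70345.15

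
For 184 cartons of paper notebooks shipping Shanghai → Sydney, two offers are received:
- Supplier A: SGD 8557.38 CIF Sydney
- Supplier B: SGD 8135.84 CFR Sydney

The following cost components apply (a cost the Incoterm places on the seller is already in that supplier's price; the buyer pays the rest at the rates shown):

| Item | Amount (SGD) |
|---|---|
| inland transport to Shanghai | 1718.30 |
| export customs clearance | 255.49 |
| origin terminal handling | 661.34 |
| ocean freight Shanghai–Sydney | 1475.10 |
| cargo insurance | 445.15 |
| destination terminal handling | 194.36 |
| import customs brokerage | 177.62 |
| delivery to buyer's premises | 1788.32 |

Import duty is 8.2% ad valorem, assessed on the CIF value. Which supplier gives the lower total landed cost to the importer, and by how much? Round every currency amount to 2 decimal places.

Supplier A (CIF):
The CIF price already equals the CIF value: 8557.38
Import duty = 8557.38 × 8.2% = 701.71
Buyer bears (A): 194.36 + 177.62 + 1788.32 = 2160.30
Landed cost (A) = invoice 8557.38 + 2160.30 + duty 701.71 = 11419.39
Supplier B (CFR):
CIF value = CFR price + insurance = 8135.84 + 445.15 = 8580.99
Import duty = 8580.99 × 8.2% = 703.64
Buyer bears (B): 445.15 + 194.36 + 177.62 + 1788.32 = 2605.45
Landed cost (B) = invoice 8135.84 + 2605.45 + duty 703.64 = 11444.93
Difference = |11419.39 − 11444.93| = 25.54

Supplier A is cheaper by SGD 25.54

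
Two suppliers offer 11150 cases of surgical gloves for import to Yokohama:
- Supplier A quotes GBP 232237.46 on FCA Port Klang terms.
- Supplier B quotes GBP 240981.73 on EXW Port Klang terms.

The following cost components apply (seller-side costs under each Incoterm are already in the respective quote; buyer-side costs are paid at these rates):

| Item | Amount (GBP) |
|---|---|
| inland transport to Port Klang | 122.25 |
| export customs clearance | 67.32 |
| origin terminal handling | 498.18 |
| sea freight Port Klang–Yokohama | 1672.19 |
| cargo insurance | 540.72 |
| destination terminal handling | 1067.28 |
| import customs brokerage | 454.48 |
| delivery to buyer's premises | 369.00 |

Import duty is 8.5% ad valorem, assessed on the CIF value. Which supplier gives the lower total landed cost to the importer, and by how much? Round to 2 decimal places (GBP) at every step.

Supplier A (FCA):
CIF value = FCA price + origin terminal + freight + insurance = 232237.46 + 498.18 + 1672.19 + 540.72 = 234948.55
Import duty = 234948.55 × 8.5% = 19970.63
Buyer bears (A): 498.18 + 1672.19 + 540.72 + 1067.28 + 454.48 + 369.00 = 4601.85
Landed cost (A) = invoice 232237.46 + 4601.85 + duty 19970.63 = 256809.94
Supplier B (EXW):
CIF value = EXW price + inland to port + export clearance + origin terminal + freight + insurance = 240981.73 + 122.25 + 67.32 + 498.18 + 1672.19 + 540.72 = 243882.39
Import duty = 243882.39 × 8.5% = 20730.00
Buyer bears (B): 122.25 + 67.32 + 498.18 + 1672.19 + 540.72 + 1067.28 + 454.48 + 369.00 = 4791.42
Landed cost (B) = invoice 240981.73 + 4791.42 + duty 20730.00 = 266503.15
Difference = |256809.94 − 266503.15| = 9693.21

Supplier A is cheaper by GBP 9693.21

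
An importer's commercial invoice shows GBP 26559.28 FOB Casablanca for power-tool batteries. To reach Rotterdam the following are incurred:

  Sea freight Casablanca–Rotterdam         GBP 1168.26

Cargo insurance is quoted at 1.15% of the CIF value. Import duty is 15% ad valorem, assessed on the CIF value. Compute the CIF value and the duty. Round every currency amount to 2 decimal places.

Let C be the CIF value. C = FOB price + freight + 1.15% × C
C − 1.15% × C = 26559.28 + 1168.26
0.9885 × C = 27727.54
C = 27727.54 / 0.9885 = 28050.12
Insurance premium = 1.15% × 28050.12 = 322.58
Import duty = 28050.12 × 15% = 4207.52

CIF value: GBP 28050.12; import duty: GBP 4207.52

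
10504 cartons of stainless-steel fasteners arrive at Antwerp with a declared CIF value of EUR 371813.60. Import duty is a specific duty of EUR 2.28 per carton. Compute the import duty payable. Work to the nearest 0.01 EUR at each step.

Import duty: EUR 23949.12

Import duty = 10504 × 2.28 = 23949.12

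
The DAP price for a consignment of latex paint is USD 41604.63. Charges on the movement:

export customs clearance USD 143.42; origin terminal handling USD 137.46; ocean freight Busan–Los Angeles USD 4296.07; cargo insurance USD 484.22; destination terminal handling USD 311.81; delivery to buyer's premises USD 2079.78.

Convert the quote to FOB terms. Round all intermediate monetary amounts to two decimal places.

FOB price: USD 34432.75

Not relevant to the conversion: export clearance, origin terminal — on the seller under both DAP and FOB; already in the DAP price and stays in the FOB price.
From DAP to FOB, the seller no longer bears: freight, insurance, destination terminal, delivery.
FOB price = 41604.63 − 4296.07 − 484.22 − 311.81 − 2079.78 = 34432.75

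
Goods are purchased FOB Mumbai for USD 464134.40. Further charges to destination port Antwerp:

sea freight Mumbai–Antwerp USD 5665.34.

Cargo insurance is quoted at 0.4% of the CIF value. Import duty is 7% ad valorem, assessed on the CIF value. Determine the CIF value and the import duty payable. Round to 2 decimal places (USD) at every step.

Let C be the CIF value. C = FOB price + freight + 0.4% × C
C − 0.4% × C = 464134.40 + 5665.34
0.996 × C = 469799.74
C = 469799.74 / 0.996 = 471686.49
Insurance premium = 0.4% × 471686.49 = 1886.75
Import duty = 471686.49 × 7% = 33018.05

CIF value: USD 471686.49; import duty: USD 33018.05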